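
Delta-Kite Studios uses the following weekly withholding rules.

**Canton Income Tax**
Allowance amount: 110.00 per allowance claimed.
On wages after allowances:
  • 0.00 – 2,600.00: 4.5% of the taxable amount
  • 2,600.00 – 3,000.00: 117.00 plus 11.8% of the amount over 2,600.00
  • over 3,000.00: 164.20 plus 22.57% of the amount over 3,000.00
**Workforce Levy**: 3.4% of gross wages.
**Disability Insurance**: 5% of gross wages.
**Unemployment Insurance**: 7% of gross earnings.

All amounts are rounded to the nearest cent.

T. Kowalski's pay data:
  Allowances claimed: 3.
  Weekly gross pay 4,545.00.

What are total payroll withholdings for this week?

1,138.36

Canton Income Tax: taxable = 4,545.00 − 3×110.00 = 4,215.00
  164.20 + 22.57% × (4,215.00 − 3,000.00) = 164.20 + 22.57% × 1,215.00 = 438.43
Workforce Levy: 3.4% × 4,545.00 = 154.53
Disability Insurance: 5% × 4,545.00 = 227.25
Unemployment Insurance: 7% × 4,545.00 = 318.15
Total: 438.43 + 154.53 + 227.25 + 318.15 = 1,138.36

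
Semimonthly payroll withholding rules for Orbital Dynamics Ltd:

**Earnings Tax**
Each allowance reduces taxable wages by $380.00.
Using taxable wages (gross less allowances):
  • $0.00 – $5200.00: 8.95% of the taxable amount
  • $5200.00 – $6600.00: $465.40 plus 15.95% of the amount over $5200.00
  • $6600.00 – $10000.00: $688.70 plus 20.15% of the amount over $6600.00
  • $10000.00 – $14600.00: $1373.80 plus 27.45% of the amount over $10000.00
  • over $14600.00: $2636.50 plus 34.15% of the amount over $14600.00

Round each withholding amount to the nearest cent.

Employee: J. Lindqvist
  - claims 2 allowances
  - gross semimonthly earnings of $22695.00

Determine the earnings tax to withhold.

Earnings Tax: taxable = $22695.00 − 2×$380.00 = $21935.00
  $2636.50 + 34.15% × ($21935.00 − $14600.00) = $2636.50 + 34.15% × $7335.00 = $5141.40

$5141.40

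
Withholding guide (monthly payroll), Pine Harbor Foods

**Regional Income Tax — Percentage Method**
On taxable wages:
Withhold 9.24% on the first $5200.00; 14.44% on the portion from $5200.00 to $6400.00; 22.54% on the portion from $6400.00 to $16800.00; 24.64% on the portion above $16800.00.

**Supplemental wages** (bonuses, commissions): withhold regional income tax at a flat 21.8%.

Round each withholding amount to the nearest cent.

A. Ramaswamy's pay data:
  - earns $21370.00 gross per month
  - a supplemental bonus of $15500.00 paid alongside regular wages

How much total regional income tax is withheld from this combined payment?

$7502.97

Regional Income Tax: taxable = $21370.00
  $2997.92 + 24.64% × ($21370.00 − $16800.00) = $2997.92 + 24.64% × $4570.00 = $4123.97
Supplemental (21.8% flat on bonus): 21.8% × $15500.00 = $3379.00
Total regional income tax: $4123.97 + $3379.00 = $7502.97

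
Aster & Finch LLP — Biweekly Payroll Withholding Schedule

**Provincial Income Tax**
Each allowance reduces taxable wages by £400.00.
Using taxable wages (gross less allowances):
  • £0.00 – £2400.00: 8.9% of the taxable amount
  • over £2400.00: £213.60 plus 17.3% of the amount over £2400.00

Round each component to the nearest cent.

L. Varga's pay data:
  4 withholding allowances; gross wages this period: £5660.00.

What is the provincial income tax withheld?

£500.78

Provincial Income Tax: taxable = £5660.00 − 4×£400.00 = £4060.00
  £213.60 + 17.3% × (£4060.00 − £2400.00) = £213.60 + 17.3% × £1660.00 = £500.78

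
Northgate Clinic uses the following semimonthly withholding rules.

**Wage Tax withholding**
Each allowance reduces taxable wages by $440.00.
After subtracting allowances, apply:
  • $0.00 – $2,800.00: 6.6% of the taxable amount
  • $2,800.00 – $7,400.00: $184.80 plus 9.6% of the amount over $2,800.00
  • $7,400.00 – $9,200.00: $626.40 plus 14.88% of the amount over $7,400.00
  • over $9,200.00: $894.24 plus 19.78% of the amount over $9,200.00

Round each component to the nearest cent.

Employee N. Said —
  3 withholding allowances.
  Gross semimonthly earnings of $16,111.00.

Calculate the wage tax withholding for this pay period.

Wage Tax: taxable = $16,111.00 − 3×$440.00 = $14,791.00
  $894.24 + 19.78% × ($14,791.00 − $9,200.00) = $894.24 + 19.78% × $5,591.00 = $2,000.14

$2,000.14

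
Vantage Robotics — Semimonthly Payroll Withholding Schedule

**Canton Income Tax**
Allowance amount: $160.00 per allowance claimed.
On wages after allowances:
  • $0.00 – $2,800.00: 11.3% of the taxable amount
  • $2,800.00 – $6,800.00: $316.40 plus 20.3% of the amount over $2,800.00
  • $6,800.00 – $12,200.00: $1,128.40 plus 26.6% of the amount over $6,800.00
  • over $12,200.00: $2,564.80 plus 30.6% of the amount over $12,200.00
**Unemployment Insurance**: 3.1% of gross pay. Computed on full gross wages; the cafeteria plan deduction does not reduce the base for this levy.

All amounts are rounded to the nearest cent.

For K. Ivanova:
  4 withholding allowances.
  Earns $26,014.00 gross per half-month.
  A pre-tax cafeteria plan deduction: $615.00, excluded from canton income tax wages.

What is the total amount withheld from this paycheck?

$7,214.28

Canton Income Tax: taxable = $26,014.00 − $615.00 − 4×$160.00 = $24,759.00
  $2,564.80 + 30.6% × ($24,759.00 − $12,200.00) = $2,564.80 + 30.6% × $12,559.00 = $6,407.85
Unemployment Insurance: 3.1% × $26,014.00 = $806.43
Total: $6,407.85 + $806.43 = $7,214.28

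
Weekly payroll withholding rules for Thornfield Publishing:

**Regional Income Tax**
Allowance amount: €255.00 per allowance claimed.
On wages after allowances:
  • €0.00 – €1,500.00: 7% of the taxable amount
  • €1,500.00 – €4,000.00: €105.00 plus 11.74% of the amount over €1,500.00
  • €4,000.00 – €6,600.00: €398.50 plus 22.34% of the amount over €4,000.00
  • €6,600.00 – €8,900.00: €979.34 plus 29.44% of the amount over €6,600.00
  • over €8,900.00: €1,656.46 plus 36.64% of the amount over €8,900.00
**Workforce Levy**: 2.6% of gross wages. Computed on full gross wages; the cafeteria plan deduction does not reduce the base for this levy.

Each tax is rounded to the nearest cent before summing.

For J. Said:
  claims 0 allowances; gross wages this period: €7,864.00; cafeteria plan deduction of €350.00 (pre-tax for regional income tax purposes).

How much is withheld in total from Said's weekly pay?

Regional Income Tax: taxable = €7,864.00 − €350.00 = €7,514.00
  €979.34 + 29.44% × (€7,514.00 − €6,600.00) = €979.34 + 29.44% × €914.00 = €1,248.42
Workforce Levy: 2.6% × €7,864.00 = €204.46
Total: €1,248.42 + €204.46 = €1,452.88

€1,452.88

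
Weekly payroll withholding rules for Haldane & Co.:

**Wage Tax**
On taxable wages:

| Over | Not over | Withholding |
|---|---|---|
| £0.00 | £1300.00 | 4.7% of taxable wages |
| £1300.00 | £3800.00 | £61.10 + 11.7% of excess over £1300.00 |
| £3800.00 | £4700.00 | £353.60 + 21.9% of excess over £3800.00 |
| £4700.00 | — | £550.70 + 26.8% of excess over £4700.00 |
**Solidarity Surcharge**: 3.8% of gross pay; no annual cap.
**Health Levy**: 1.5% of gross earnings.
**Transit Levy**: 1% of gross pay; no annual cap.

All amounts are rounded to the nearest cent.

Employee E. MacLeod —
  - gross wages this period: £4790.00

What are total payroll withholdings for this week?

£876.59

Wage Tax: taxable = £4790.00
  £550.70 + 26.8% × (£4790.00 − £4700.00) = £550.70 + 26.8% × £90.00 = £574.82
Solidarity Surcharge: 3.8% × £4790.00 = £182.02
Health Levy: 1.5% × £4790.00 = £71.85
Transit Levy: 1% × £4790.00 = £47.90
Total: £574.82 + £182.02 + £71.85 + £47.90 = £876.59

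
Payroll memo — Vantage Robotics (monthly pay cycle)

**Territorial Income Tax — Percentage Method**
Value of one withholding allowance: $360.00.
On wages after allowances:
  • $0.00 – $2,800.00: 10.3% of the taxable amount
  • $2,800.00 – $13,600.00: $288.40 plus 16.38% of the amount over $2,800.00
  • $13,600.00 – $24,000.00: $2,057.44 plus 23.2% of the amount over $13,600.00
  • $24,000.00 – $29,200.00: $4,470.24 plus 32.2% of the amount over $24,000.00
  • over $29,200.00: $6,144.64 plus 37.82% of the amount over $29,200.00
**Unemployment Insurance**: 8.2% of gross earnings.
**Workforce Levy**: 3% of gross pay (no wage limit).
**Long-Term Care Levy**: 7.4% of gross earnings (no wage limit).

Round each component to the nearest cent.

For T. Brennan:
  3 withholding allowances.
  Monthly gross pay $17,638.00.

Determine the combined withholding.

Territorial Income Tax: taxable = $17,638.00 − 3×$360.00 = $16,558.00
  $2,057.44 + 23.2% × ($16,558.00 − $13,600.00) = $2,057.44 + 23.2% × $2,958.00 = $2,743.70
Unemployment Insurance: 8.2% × $17,638.00 = $1,446.32
Workforce Levy: 3% × $17,638.00 = $529.14
Long-Term Care Levy: 7.4% × $17,638.00 = $1,305.21
Total: $2,743.70 + $1,446.32 + $529.14 + $1,305.21 = $6,024.37

$6,024.37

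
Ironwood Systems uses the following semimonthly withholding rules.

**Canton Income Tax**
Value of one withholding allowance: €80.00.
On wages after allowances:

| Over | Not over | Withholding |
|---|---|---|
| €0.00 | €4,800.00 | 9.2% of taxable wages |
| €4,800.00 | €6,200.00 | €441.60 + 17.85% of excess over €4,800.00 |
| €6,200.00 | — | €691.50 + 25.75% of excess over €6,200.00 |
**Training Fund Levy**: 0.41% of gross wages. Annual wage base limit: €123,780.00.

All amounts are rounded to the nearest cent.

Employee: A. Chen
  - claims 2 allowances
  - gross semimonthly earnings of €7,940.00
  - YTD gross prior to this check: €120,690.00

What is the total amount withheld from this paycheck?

€1,111.02

Canton Income Tax: taxable = €7,940.00 − 2×€80.00 = €7,780.00
  €691.50 + 25.75% × (€7,780.00 − €6,200.00) = €691.50 + 25.75% × €1,580.00 = €1,098.35
Training Fund Levy: cap €123,780.00 − YTD €120,690.00 = €3,090.00 subject; 0.41% × €3,090.00 = €12.67
Total: €1,098.35 + €12.67 = €1,111.02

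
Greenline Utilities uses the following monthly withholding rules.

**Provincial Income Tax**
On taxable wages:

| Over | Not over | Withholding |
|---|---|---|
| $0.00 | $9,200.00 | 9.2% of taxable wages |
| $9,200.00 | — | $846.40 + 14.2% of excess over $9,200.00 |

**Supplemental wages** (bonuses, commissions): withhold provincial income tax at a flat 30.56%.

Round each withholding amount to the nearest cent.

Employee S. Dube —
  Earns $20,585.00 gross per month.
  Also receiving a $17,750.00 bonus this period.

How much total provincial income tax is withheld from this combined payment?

Provincial Income Tax: taxable = $20,585.00
  $846.40 + 14.2% × ($20,585.00 − $9,200.00) = $846.40 + 14.2% × $11,385.00 = $2,463.07
Supplemental (30.56% flat on bonus): 30.56% × $17,750.00 = $5,424.40
Total provincial income tax: $2,463.07 + $5,424.40 = $7,887.47

$7,887.47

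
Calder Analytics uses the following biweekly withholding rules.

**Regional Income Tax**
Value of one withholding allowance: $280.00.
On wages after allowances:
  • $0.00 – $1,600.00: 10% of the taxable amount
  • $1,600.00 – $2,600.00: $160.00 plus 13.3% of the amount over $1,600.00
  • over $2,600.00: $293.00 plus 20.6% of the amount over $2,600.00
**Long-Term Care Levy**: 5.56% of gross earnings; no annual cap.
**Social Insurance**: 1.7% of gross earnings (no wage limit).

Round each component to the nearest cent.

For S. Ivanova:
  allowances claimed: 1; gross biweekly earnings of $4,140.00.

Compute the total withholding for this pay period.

Regional Income Tax: taxable = $4,140.00 − 1×$280.00 = $3,860.00
  $293.00 + 20.6% × ($3,860.00 − $2,600.00) = $293.00 + 20.6% × $1,260.00 = $552.56
Long-Term Care Levy: 5.56% × $4,140.00 = $230.18
Social Insurance: 1.7% × $4,140.00 = $70.38
Total: $552.56 + $230.18 + $70.38 = $853.12

$853.12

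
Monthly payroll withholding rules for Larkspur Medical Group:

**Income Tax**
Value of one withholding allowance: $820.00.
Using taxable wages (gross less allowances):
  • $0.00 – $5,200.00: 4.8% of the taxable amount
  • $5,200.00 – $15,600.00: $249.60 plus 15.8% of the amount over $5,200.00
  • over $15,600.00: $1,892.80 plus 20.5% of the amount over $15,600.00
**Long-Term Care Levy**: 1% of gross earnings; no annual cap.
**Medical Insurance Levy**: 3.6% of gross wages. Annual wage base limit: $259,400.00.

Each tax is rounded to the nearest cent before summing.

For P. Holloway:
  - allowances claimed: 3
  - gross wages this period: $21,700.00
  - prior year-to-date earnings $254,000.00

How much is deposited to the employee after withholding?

Income Tax: taxable = $21,700.00 − 3×$820.00 = $19,240.00
  $1,892.80 + 20.5% × ($19,240.00 − $15,600.00) = $1,892.80 + 20.5% × $3,640.00 = $2,639.00
Long-Term Care Levy: 1% × $21,700.00 = $217.00
Medical Insurance Levy: cap $259,400.00 − YTD $254,000.00 = $5,400.00 subject; 3.6% × $5,400.00 = $194.40
Total withheld: $2,639.00 + $217.00 + $194.40 = $3,050.40
Net pay: $21,700.00 − $3,050.40 = $18,649.60

$18,649.60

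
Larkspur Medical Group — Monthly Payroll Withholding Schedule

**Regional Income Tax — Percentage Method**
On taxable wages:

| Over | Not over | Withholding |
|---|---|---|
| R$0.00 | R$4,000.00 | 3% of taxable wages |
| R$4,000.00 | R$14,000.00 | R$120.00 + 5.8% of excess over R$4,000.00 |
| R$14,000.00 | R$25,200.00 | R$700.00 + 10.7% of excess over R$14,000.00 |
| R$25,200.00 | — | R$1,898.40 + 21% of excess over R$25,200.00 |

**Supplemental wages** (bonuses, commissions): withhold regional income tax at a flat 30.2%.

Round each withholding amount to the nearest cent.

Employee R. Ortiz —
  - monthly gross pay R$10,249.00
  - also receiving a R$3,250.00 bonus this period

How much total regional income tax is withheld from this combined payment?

Regional Income Tax: taxable = R$10,249.00
  R$120.00 + 5.8% × (R$10,249.00 − R$4,000.00) = R$120.00 + 5.8% × R$6,249.00 = R$482.44
Supplemental (30.2% flat on bonus): 30.2% × R$3,250.00 = R$981.50
Total regional income tax: R$482.44 + R$981.50 = R$1,463.94

R$1,463.94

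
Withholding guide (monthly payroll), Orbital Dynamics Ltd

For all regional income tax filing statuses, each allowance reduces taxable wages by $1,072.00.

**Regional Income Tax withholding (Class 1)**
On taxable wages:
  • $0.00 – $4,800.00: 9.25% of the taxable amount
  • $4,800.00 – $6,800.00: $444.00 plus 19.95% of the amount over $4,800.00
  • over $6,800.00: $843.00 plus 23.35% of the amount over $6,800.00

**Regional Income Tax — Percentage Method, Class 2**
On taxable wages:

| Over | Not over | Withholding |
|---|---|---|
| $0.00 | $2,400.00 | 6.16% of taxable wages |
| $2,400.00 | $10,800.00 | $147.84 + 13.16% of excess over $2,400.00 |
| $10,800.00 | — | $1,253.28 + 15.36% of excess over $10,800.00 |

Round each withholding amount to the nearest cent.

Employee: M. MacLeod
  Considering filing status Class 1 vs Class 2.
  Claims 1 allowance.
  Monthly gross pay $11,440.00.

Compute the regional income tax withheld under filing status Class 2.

$1,196.43

Regional Income Tax (Class 2): taxable = $11,440.00 − 1×$1,072.00 = $10,368.00
  $147.84 + 13.16% × ($10,368.00 − $2,400.00) = $147.84 + 13.16% × $7,968.00 = $1,196.43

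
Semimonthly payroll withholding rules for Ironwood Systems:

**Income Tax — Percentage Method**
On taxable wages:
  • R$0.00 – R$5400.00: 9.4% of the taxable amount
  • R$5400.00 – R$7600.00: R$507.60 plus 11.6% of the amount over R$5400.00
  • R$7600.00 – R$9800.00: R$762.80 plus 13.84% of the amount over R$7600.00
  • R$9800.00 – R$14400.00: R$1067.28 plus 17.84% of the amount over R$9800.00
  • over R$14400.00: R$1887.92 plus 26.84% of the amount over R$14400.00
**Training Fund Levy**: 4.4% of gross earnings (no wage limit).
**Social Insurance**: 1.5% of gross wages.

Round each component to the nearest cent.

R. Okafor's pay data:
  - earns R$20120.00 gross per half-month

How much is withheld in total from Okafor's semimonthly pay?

R$4610.25

Income Tax: taxable = R$20120.00
  R$1887.92 + 26.84% × (R$20120.00 − R$14400.00) = R$1887.92 + 26.84% × R$5720.00 = R$3423.17
Training Fund Levy: 4.4% × R$20120.00 = R$885.28
Social Insurance: 1.5% × R$20120.00 = R$301.80
Total: R$3423.17 + R$885.28 + R$301.80 = R$4610.25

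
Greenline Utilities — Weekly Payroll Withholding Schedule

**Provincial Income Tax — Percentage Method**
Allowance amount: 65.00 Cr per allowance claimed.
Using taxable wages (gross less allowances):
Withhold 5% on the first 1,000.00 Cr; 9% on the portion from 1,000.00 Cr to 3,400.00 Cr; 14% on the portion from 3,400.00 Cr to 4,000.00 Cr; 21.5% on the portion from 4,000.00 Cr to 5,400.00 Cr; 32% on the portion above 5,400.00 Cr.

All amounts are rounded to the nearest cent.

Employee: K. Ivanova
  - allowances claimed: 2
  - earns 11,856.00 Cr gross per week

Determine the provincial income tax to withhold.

Provincial Income Tax: taxable = 11,856.00 Cr − 2×65.00 Cr = 11,726.00 Cr
  651.00 Cr + 32% × (11,726.00 Cr − 5,400.00 Cr) = 651.00 Cr + 32% × 6,326.00 Cr = 2,675.32 Cr

2,675.32 Cr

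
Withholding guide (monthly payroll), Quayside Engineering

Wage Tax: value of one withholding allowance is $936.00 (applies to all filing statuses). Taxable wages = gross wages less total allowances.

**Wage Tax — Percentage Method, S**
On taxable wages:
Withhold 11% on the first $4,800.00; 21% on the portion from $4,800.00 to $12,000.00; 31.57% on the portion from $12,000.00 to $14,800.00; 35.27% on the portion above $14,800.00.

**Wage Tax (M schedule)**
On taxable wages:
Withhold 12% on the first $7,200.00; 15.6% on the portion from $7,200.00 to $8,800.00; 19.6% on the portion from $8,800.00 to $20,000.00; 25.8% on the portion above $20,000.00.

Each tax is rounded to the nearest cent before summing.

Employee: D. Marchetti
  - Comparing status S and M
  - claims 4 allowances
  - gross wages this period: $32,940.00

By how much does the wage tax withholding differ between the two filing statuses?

$2,320.06

Wage Tax (S): taxable = $32,940.00 − 4×$936.00 = $29,196.00
  $2,923.96 + 35.27% × ($29,196.00 − $14,800.00) = $2,923.96 + 35.27% × $14,396.00 = $8,001.43
Wage Tax (M): taxable = $32,940.00 − 4×$936.00 = $29,196.00
  $3,308.80 + 25.8% × ($29,196.00 − $20,000.00) = $3,308.80 + 25.8% × $9,196.00 = $5,681.37
Difference: |$8,001.43 − $5,681.37| = $2,320.06 (higher under S)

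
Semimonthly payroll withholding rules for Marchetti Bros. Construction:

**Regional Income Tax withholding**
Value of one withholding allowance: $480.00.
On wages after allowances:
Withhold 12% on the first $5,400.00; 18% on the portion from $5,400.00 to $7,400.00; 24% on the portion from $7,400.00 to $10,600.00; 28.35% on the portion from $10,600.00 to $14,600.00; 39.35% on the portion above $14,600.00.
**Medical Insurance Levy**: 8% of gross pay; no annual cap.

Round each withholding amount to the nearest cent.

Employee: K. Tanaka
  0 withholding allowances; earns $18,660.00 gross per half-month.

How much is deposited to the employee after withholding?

Regional Income Tax: taxable = $18,660.00
  $2,910.00 + 39.35% × ($18,660.00 − $14,600.00) = $2,910.00 + 39.35% × $4,060.00 = $4,507.61
Medical Insurance Levy: 8% × $18,660.00 = $1,492.80
Total withheld: $4,507.61 + $1,492.80 = $6,000.41
Net pay: $18,660.00 − $6,000.41 = $12,659.59

$12,659.59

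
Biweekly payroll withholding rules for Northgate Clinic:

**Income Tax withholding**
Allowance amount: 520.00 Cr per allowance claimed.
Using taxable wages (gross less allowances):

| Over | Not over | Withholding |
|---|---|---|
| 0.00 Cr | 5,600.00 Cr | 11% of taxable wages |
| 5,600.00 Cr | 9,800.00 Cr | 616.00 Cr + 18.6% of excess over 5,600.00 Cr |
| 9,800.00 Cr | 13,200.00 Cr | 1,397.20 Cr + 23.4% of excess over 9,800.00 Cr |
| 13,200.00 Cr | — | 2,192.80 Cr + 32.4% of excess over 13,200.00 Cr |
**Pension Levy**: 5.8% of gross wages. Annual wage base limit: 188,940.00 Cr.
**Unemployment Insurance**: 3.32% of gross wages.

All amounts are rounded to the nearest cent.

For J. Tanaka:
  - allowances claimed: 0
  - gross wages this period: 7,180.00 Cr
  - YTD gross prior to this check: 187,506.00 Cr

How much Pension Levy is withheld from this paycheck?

Pension Levy: cap 188,940.00 Cr − YTD 187,506.00 Cr = 1,434.00 Cr subject; 5.8% × 1,434.00 Cr = 83.17 Cr

83.17 Cr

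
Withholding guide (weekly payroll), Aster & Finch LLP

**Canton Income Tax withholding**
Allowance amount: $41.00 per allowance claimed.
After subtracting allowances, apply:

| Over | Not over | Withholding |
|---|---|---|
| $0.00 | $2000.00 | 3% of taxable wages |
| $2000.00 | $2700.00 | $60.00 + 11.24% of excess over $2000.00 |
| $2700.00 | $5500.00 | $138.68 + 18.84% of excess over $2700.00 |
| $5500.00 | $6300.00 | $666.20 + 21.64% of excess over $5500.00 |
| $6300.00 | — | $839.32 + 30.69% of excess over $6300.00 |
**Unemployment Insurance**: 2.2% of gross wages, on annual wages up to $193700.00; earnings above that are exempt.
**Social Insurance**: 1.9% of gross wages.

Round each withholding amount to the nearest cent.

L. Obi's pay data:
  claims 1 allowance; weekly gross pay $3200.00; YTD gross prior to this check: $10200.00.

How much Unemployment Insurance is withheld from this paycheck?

Unemployment Insurance: 2.2% × $3200.00 = $70.40

$70.40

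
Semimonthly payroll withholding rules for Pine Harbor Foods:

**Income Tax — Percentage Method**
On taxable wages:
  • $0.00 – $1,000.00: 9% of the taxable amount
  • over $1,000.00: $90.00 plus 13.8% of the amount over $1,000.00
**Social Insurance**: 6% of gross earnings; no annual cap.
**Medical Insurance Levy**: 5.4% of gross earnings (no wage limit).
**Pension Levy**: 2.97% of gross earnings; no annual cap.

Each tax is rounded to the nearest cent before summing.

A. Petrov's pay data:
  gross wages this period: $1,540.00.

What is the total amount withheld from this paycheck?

$385.82

Income Tax: taxable = $1,540.00
  $90.00 + 13.8% × ($1,540.00 − $1,000.00) = $90.00 + 13.8% × $540.00 = $164.52
Social Insurance: 6% × $1,540.00 = $92.40
Medical Insurance Levy: 5.4% × $1,540.00 = $83.16
Pension Levy: 2.97% × $1,540.00 = $45.74
Total: $164.52 + $92.40 + $83.16 + $45.74 = $385.82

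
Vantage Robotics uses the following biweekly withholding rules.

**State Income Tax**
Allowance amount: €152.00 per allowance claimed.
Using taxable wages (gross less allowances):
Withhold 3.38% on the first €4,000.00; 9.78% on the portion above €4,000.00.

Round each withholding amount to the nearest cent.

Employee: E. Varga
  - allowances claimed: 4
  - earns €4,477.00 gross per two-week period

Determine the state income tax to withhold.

State Income Tax: taxable = €4,477.00 − 4×€152.00 = €3,869.00
  3.38% × €3,869.00 = €130.77

€130.77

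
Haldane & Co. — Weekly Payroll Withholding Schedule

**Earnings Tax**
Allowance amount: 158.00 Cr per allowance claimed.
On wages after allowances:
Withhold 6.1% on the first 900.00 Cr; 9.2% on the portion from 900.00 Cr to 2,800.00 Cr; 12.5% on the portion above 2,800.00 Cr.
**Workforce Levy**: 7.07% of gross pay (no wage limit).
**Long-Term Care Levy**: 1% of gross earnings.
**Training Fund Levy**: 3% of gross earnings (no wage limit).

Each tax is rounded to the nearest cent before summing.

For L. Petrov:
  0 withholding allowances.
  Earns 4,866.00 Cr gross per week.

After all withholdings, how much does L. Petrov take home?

3,839.38 Cr

Earnings Tax: taxable = 4,866.00 Cr
  229.70 Cr + 12.5% × (4,866.00 Cr − 2,800.00 Cr) = 229.70 Cr + 12.5% × 2,066.00 Cr = 487.95 Cr
Workforce Levy: 7.07% × 4,866.00 Cr = 344.03 Cr
Long-Term Care Levy: 1% × 4,866.00 Cr = 48.66 Cr
Training Fund Levy: 3% × 4,866.00 Cr = 145.98 Cr
Total withheld: 487.95 Cr + 344.03 Cr + 48.66 Cr + 145.98 Cr = 1,026.62 Cr
Net pay: 4,866.00 Cr − 1,026.62 Cr = 3,839.38 Cr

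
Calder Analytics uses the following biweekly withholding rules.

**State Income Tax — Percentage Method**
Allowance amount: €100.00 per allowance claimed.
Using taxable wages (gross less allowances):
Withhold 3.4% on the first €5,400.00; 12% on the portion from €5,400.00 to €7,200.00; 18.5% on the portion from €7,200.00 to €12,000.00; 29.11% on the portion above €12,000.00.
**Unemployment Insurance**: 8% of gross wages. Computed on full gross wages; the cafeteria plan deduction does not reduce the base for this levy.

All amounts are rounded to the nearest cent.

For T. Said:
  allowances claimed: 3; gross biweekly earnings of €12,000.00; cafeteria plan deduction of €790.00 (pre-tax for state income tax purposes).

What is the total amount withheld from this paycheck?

State Income Tax: taxable = €12,000.00 − €790.00 − 3×€100.00 = €10,910.00
  €399.60 + 18.5% × (€10,910.00 − €7,200.00) = €399.60 + 18.5% × €3,710.00 = €1,085.95
Unemployment Insurance: 8% × €12,000.00 = €960.00
Total: €1,085.95 + €960.00 = €2,045.95

€2,045.95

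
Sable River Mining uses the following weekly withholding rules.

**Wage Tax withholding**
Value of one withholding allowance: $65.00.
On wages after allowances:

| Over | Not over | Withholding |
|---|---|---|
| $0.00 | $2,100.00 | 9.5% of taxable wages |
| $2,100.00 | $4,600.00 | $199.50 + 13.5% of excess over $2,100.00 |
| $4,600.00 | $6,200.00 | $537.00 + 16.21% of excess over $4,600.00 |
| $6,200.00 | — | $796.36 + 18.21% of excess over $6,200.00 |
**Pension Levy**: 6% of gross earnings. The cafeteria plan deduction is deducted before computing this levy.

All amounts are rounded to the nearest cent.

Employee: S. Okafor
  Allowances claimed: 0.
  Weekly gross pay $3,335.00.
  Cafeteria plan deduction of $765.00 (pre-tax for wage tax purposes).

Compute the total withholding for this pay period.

$417.15

Wage Tax: taxable = $3,335.00 − $765.00 = $2,570.00
  $199.50 + 13.5% × ($2,570.00 − $2,100.00) = $199.50 + 13.5% × $470.00 = $262.95
Pension Levy: 6% × $2,570.00 = $154.20
Total: $262.95 + $154.20 = $417.15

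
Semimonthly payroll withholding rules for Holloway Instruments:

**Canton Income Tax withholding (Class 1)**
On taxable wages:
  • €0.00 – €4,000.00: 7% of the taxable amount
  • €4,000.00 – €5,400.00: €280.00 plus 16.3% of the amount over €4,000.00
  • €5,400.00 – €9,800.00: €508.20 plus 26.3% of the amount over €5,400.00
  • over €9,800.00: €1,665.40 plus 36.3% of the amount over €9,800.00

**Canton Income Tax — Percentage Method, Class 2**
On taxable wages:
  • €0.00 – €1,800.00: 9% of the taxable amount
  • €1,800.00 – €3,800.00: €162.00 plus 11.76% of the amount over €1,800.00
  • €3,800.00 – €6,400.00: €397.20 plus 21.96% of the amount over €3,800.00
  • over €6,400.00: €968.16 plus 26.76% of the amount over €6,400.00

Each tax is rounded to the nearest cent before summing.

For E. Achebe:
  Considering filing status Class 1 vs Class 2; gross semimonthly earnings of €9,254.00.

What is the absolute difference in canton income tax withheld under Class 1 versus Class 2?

€210.09

Canton Income Tax (Class 1): taxable = €9,254.00
  €508.20 + 26.3% × (€9,254.00 − €5,400.00) = €508.20 + 26.3% × €3,854.00 = €1,521.80
Canton Income Tax (Class 2): taxable = €9,254.00
  €968.16 + 26.76% × (€9,254.00 − €6,400.00) = €968.16 + 26.76% × €2,854.00 = €1,731.89
Difference: |€1,521.80 − €1,731.89| = €210.09 (higher under Class 2)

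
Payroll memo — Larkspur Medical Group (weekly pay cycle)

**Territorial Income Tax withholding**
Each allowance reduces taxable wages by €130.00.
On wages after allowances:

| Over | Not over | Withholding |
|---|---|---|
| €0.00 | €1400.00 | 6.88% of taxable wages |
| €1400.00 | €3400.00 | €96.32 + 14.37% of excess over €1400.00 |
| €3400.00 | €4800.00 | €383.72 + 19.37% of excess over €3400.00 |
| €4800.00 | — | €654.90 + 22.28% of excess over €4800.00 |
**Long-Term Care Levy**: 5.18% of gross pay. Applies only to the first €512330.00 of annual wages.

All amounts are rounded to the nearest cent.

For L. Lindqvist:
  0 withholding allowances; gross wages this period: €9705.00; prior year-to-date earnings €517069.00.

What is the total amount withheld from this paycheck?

Territorial Income Tax: taxable = €9705.00
  €654.90 + 22.28% × (€9705.00 − €4800.00) = €654.90 + 22.28% × €4905.00 = €1747.73
Long-Term Care Levy: YTD €517069.00 ≥ cap €512330.00 → €0.00
Total: €1747.73 + €0.00 = €1747.73

€1747.73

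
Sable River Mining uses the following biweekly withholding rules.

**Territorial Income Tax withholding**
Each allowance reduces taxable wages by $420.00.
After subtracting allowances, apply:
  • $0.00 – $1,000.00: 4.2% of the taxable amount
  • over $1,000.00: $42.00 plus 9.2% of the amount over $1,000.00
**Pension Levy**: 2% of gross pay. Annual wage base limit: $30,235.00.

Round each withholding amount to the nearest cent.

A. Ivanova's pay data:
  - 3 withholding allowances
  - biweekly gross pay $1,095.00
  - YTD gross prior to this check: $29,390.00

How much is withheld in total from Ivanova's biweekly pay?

$16.90

Territorial Income Tax: taxable = $1,095.00 − 3×$420.00 = $-165.00
  Taxable ≤ 0 → $0.00
Pension Levy: cap $30,235.00 − YTD $29,390.00 = $845.00 subject; 2% × $845.00 = $16.90
Total: $0.00 + $16.90 = $16.90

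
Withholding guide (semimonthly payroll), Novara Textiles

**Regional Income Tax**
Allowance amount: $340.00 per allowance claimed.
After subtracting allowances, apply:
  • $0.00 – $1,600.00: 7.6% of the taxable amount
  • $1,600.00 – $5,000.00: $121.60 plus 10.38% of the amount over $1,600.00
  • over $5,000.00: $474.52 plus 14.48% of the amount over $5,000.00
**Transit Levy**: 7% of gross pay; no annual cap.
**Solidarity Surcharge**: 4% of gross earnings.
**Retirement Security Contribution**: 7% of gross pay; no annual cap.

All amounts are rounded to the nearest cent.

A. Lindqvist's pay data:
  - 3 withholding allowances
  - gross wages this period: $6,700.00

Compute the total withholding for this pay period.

$1,778.98

Regional Income Tax: taxable = $6,700.00 − 3×$340.00 = $5,680.00
  $474.52 + 14.48% × ($5,680.00 − $5,000.00) = $474.52 + 14.48% × $680.00 = $572.98
Transit Levy: 7% × $6,700.00 = $469.00
Solidarity Surcharge: 4% × $6,700.00 = $268.00
Retirement Security Contribution: 7% × $6,700.00 = $469.00
Total: $572.98 + $469.00 + $268.00 + $469.00 = $1,778.98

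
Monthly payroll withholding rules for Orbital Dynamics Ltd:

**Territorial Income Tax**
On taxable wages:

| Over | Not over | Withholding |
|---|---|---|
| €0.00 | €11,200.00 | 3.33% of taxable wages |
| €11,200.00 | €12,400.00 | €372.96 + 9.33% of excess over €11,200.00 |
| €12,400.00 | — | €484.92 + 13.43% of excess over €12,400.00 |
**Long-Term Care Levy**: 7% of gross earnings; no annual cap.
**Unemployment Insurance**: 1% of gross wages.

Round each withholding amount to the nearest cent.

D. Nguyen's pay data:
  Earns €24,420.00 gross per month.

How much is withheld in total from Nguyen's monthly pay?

€4,052.81

Territorial Income Tax: taxable = €24,420.00
  €484.92 + 13.43% × (€24,420.00 − €12,400.00) = €484.92 + 13.43% × €12,020.00 = €2,099.21
Long-Term Care Levy: 7% × €24,420.00 = €1,709.40
Unemployment Insurance: 1% × €24,420.00 = €244.20
Total: €2,099.21 + €1,709.40 + €244.20 = €4,052.81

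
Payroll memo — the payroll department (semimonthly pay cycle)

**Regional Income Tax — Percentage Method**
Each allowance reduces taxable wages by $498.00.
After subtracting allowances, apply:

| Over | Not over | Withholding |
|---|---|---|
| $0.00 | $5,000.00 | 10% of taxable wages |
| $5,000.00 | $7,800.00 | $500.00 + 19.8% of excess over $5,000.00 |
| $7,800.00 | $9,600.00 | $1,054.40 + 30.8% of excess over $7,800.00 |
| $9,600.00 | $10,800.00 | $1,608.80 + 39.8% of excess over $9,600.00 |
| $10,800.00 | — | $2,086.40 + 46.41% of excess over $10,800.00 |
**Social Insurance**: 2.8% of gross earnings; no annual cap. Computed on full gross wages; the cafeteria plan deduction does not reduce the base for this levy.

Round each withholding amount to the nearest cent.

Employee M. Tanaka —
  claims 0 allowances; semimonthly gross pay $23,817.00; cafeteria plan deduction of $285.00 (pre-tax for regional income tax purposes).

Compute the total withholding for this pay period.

$8,662.20

Regional Income Tax: taxable = $23,817.00 − $285.00 = $23,532.00
  $2,086.40 + 46.41% × ($23,532.00 − $10,800.00) = $2,086.40 + 46.41% × $12,732.00 = $7,995.32
Social Insurance: 2.8% × $23,817.00 = $666.88
Total: $7,995.32 + $666.88 = $8,662.20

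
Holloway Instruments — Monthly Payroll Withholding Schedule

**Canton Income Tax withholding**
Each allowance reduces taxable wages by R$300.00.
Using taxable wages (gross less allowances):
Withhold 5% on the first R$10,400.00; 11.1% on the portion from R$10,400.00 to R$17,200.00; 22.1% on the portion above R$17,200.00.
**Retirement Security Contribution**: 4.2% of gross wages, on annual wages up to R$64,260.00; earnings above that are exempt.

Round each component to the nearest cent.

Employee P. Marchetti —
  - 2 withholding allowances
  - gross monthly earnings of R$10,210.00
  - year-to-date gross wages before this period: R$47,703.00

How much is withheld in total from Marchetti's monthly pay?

Canton Income Tax: taxable = R$10,210.00 − 2×R$300.00 = R$9,610.00
  5% × R$9,610.00 = R$480.50
Retirement Security Contribution: 4.2% × R$10,210.00 = R$428.82
Total: R$480.50 + R$428.82 = R$909.32

R$909.32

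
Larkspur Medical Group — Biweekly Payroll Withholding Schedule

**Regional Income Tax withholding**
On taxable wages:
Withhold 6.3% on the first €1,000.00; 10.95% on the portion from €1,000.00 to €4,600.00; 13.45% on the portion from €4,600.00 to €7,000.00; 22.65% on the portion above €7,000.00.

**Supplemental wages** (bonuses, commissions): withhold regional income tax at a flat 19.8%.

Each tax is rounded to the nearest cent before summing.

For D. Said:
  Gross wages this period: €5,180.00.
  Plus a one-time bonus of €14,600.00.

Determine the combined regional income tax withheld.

€3,426.01

Regional Income Tax: taxable = €5,180.00
  €457.20 + 13.45% × (€5,180.00 − €4,600.00) = €457.20 + 13.45% × €580.00 = €535.21
Supplemental (19.8% flat on bonus): 19.8% × €14,600.00 = €2,890.80
Total regional income tax: €535.21 + €2,890.80 = €3,426.01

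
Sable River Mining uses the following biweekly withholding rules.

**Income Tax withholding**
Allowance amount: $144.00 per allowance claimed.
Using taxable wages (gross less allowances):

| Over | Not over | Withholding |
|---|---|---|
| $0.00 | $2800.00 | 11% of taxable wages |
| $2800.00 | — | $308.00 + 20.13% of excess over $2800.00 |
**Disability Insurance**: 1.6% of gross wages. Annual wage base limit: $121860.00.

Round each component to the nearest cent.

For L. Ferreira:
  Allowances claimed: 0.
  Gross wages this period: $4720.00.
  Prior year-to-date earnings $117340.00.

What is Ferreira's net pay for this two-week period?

Income Tax: taxable = $4720.00
  $308.00 + 20.13% × ($4720.00 − $2800.00) = $308.00 + 20.13% × $1920.00 = $694.50
Disability Insurance: cap $121860.00 − YTD $117340.00 = $4520.00 subject; 1.6% × $4520.00 = $72.32
Total withheld: $694.50 + $72.32 = $766.82
Net pay: $4720.00 − $766.82 = $3953.18

$3953.18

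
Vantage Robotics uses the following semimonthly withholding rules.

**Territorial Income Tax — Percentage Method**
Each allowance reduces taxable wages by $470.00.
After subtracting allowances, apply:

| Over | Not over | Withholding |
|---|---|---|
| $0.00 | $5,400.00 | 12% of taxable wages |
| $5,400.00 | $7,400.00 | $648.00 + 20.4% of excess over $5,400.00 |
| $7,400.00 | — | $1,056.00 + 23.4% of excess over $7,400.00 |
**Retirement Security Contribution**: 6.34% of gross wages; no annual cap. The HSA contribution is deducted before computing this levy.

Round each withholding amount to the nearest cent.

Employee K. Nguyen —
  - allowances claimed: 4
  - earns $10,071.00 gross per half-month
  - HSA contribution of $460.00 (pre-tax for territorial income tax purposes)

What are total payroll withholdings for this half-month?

$1,742.79

Territorial Income Tax: taxable = $10,071.00 − $460.00 − 4×$470.00 = $7,731.00
  $1,056.00 + 23.4% × ($7,731.00 − $7,400.00) = $1,056.00 + 23.4% × $331.00 = $1,133.45
Retirement Security Contribution: 6.34% × $9,611.00 = $609.34
Total: $1,133.45 + $609.34 = $1,742.79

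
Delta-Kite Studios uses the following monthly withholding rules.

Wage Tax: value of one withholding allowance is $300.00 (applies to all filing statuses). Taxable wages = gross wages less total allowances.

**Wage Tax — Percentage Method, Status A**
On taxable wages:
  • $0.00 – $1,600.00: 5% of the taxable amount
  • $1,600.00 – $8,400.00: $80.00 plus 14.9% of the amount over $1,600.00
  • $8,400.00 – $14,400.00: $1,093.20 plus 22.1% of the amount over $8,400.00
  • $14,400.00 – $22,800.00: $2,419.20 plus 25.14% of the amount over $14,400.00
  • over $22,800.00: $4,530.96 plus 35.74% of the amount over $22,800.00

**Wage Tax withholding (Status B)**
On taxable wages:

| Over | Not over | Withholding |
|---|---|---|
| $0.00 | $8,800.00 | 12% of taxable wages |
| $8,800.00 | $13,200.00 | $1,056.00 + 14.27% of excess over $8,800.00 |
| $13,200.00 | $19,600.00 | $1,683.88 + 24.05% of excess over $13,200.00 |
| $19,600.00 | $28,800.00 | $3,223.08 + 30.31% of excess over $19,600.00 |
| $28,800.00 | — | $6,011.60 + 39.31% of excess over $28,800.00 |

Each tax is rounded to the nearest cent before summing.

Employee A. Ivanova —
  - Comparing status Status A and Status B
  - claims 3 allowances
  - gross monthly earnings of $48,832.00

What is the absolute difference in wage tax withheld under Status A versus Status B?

$19.25

Wage Tax (Status A): taxable = $48,832.00 − 3×$300.00 = $47,932.00
  $4,530.96 + 35.74% × ($47,932.00 − $22,800.00) = $4,530.96 + 35.74% × $25,132.00 = $13,513.14
Wage Tax (Status B): taxable = $48,832.00 − 3×$300.00 = $47,932.00
  $6,011.60 + 39.31% × ($47,932.00 − $28,800.00) = $6,011.60 + 39.31% × $19,132.00 = $13,532.39
Difference: |$13,513.14 − $13,532.39| = $19.25 (higher under Status B)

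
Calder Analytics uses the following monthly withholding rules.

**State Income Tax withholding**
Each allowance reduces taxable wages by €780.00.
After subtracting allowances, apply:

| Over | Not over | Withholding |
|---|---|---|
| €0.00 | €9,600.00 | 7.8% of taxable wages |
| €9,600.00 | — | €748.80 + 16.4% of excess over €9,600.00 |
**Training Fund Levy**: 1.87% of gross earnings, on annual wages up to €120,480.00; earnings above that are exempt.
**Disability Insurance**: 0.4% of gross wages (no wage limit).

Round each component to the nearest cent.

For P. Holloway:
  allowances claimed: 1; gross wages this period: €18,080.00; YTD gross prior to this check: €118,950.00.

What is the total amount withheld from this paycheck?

State Income Tax: taxable = €18,080.00 − 1×€780.00 = €17,300.00
  €748.80 + 16.4% × (€17,300.00 − €9,600.00) = €748.80 + 16.4% × €7,700.00 = €2,011.60
Training Fund Levy: cap €120,480.00 − YTD €118,950.00 = €1,530.00 subject; 1.87% × €1,530.00 = €28.61
Disability Insurance: 0.4% × €18,080.00 = €72.32
Total: €2,011.60 + €28.61 + €72.32 = €2,112.53

€2,112.53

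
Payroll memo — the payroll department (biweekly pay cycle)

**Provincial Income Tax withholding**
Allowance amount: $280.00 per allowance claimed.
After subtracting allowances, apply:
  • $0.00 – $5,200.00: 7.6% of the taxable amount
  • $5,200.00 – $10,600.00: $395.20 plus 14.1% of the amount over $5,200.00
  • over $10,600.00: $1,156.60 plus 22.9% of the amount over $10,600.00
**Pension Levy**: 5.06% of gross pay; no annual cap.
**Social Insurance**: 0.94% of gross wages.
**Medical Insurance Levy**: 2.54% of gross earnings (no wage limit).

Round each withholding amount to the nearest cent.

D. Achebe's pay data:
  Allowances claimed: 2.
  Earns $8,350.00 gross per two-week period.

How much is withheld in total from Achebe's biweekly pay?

$1,473.48

Provincial Income Tax: taxable = $8,350.00 − 2×$280.00 = $7,790.00
  $395.20 + 14.1% × ($7,790.00 − $5,200.00) = $395.20 + 14.1% × $2,590.00 = $760.39
Pension Levy: 5.06% × $8,350.00 = $422.51
Social Insurance: 0.94% × $8,350.00 = $78.49
Medical Insurance Levy: 2.54% × $8,350.00 = $212.09
Total: $760.39 + $422.51 + $78.49 + $212.09 = $1,473.48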